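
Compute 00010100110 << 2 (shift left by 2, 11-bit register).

Original: 00010100110 (decimal 166)
Shift left by 2 positions
Append 2 zeros on the right
Result: 01010011000 (decimal 664)
Equivalent: 166 << 2 = 166 × 2^2 = 664



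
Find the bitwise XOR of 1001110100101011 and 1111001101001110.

XOR: 1 when bits differ
  1001110100101011
^ 1111001101001110
------------------
  0110111001100101
Decimal: 40235 ^ 62286 = 28261



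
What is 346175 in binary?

Using repeated division by 2:
346175 ÷ 2 = 173087 remainder 1
173087 ÷ 2 = 86543 remainder 1
86543 ÷ 2 = 43271 remainder 1
43271 ÷ 2 = 21635 remainder 1
21635 ÷ 2 = 10817 remainder 1
10817 ÷ 2 = 5408 remainder 1
5408 ÷ 2 = 2704 remainder 0
2704 ÷ 2 = 1352 remainder 0
1352 ÷ 2 = 676 remainder 0
676 ÷ 2 = 338 remainder 0
338 ÷ 2 = 169 remainder 0
169 ÷ 2 = 84 remainder 1
84 ÷ 2 = 42 remainder 0
42 ÷ 2 = 21 remainder 0
21 ÷ 2 = 10 remainder 1
10 ÷ 2 = 5 remainder 0
5 ÷ 2 = 2 remainder 1
2 ÷ 2 = 1 remainder 0
1 ÷ 2 = 0 remainder 1
Reading remainders bottom to top: 1010100100000111111



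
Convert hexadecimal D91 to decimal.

Expand by place value (powers of 16):
Digit values: D = 13
D91 = 13 × 16^2 + 9 × 16^1 + 1 × 16^0
= 13 × 256 + 9 × 16 + 1 × 1
= 3328 + 144 + 1
= 3473



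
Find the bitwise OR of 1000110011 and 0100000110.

OR: 1 when either bit is 1
  1000110011
| 0100000110
------------
  1100110111
Decimal: 563 | 262 = 823



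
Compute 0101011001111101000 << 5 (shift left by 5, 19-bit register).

Original: 0101011001111101000 (decimal 177128)
Shift left by 5 positions
Append 5 zeros on the right and drop the 5 high bits that overflow the 19-bit width
Result: 1100111110100000000 (decimal 425216)
Equivalent: 177128 << 5 = 177128 × 2^5 = 5668096, truncated to 19 bits = 425216



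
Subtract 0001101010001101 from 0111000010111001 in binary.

Method 1 - Direct subtraction (column by column from the right: bit − bit − borrow-in; if negative, add 2 and borrow 1 from the next column):
borrow: 0011110000011000
        0111000010111001
-       0001101010001101
------------------------
        0101011000101100

Method 2 - Add two's complement:
Two's complement of 0001101010001101: invert → 1110010101110010, add 1 → 1110010101110011
  0111000010111001
+ 1110010101110011
------------------
 10101011000101100  (end carry out of the top bit = 1)
Discarding the end carry: 0101011000101100
Decimal check:
  0111000010111001 = 16384 + 8192 + 4096 + 128 + 32 + 16 + 8 + 1 = 28857
  0001101010001101 = 4096 + 2048 + 512 + 128 + 8 + 4 + 1 = 6797
  28857 - 6797 = 22060, and 0101011000101100 = 16384 + 4096 + 1024 + 512 + 32 + 8 + 4 = 22060 ✓



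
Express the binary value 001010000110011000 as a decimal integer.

Sum of powers of 2 for each 1-bit:
2^3 + 2^4 + 2^7 + 2^8 + 2^13 + 2^15
= 8 + 16 + 128 + 256 + 8192 + 32768
= 41368



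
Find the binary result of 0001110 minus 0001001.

Method 1 - Direct subtraction (column by column from the right: bit − bit − borrow-in; if negative, add 2 and borrow 1 from the next column):
borrow: 0000010
        0001110
-       0001001
---------------
        0000101

Method 2 - Add two's complement:
Two's complement of 0001001: invert → 1110110, add 1 → 1110111
  0001110
+ 1110111
---------
 10000101  (end carry out of the top bit = 1)
Discarding the end carry: 0000101
Decimal check:
  0001110 = 8 + 4 + 2 = 14
  0001001 = 8 + 1 = 9
  14 - 9 = 5, and 0000101 = 4 + 1 = 5 ✓



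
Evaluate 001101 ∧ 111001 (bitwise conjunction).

AND: 1 only when both bits are 1
  001101
& 111001
--------
  001001
Decimal: 13 & 57 = 9



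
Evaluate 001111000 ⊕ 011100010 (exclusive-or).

XOR: 1 when bits differ
  001111000
^ 011100010
-----------
  010011010
Decimal: 120 ^ 226 = 154



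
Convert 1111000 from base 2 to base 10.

Sum of powers of 2 for each 1-bit:
2^3 + 2^4 + 2^5 + 2^6
= 8 + 16 + 32 + 64
= 120



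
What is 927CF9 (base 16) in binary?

Convert each hex digit to 4 bits:
  9 = 1001
  2 = 0010
  7 = 0111
  C = 1100
  F = 1111
  9 = 1001
Concatenate: 100100100111110011111001



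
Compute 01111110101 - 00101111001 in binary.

Method 1 - Direct subtraction (column by column from the right: bit − bit − borrow-in; if negative, add 2 and borrow 1 from the next column):
borrow: 00011110000
        01111110101
-       00101111001
-------------------
        01001111100

Method 2 - Add two's complement:
Two's complement of 00101111001: invert → 11010000110, add 1 → 11010000111
  01111110101
+ 11010000111
-------------
 101001111100  (end carry out of the top bit = 1)
Discarding the end carry: 01001111100
Decimal check:
  01111110101 = 512 + 256 + 128 + 64 + 32 + 16 + 4 + 1 = 1013
  00101111001 = 256 + 64 + 32 + 16 + 8 + 1 = 377
  1013 - 377 = 636, and 01001111100 = 512 + 64 + 32 + 16 + 8 + 4 = 636 ✓



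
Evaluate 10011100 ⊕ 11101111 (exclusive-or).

XOR: 1 when bits differ
  10011100
^ 11101111
----------
  01110011
Decimal: 156 ^ 239 = 115



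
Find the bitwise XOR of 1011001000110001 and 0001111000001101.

XOR: 1 when bits differ
  1011001000110001
^ 0001111000001101
------------------
  1010110000111100
Decimal: 45617 ^ 7693 = 44092



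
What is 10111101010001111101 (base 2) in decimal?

Sum of powers of 2 for each 1-bit:
2^0 + 2^2 + 2^3 + 2^4 + 2^5 + 2^6 + 2^10 + 2^12 + 2^14 + 2^15 + 2^16 + 2^17 + 2^19
= 1 + 4 + 8 + 16 + 32 + 64 + 1024 + 4096 + 16384 + 32768 + 65536 + 131072 + 524288
= 775293



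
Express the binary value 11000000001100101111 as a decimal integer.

Sum of powers of 2 for each 1-bit:
2^0 + 2^1 + 2^2 + 2^3 + 2^5 + 2^8 + 2^9 + 2^18 + 2^19
= 1 + 2 + 4 + 8 + 32 + 256 + 512 + 262144 + 524288
= 787247



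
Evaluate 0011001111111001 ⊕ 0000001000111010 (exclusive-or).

XOR: 1 when bits differ
  0011001111111001
^ 0000001000111010
------------------
  0011000111000011
Decimal: 13305 ^ 570 = 12739



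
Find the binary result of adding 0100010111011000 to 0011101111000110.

Add column by column from the right: bit + bit + carry-in; write the sum mod 2, carry 1 when the sum is 2 or 3.
carry:  1111111110000000
        0100010111011000
+       0011101111000110
------------------------
       01000000110011110
(the carry out of the leftmost column, 0, becomes the leading bit)
Decimal check:
  0100010111011000 = 16384 + 1024 + 256 + 128 + 64 + 16 + 8 = 17880
  0011101111000110 = 8192 + 4096 + 2048 + 512 + 256 + 128 + 64 + 4 + 2 = 15302
  17880 + 15302 = 33182, and 01000000110011110 = 32768 + 256 + 128 + 16 + 8 + 4 + 2 = 33182 ✓



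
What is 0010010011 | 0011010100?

OR: 1 when either bit is 1
  0010010011
| 0011010100
------------
  0011010111
Decimal: 147 | 212 = 215



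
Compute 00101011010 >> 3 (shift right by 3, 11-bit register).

Original: 00101011010 (decimal 346)
Shift right by 3 positions
Drop the 3 low bits; fill with zeros on the left
Result: 00000101011 (decimal 43)
Equivalent: 346 >> 3 = 346 ÷ 2^3 = 43



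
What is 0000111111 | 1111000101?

OR: 1 when either bit is 1
  0000111111
| 1111000101
------------
  1111111111
Decimal: 63 | 965 = 1023



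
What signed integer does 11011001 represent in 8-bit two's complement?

Binary: 11011001
Sign bit: 1 (negative)
Invert: 00100110
Add 1:  00100111
Magnitude: 00100111 = 32 + 4 + 2 + 1 = 39
Value: -39



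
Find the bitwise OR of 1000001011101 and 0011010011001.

OR: 1 when either bit is 1
  1000001011101
| 0011010011001
---------------
  1011011011101
Decimal: 4189 | 1689 = 5853



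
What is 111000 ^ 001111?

XOR: 1 when bits differ
  111000
^ 001111
--------
  110111
Decimal: 56 ^ 15 = 55



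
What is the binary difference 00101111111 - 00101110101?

Method 1 - Direct subtraction (column by column from the right: bit − bit − borrow-in; if negative, add 2 and borrow 1 from the next column):
borrow: 00000000000
        00101111111
-       00101110101
-------------------
        00000001010

Method 2 - Add two's complement:
Two's complement of 00101110101: invert → 11010001010, add 1 → 11010001011
  00101111111
+ 11010001011
-------------
 100000001010  (end carry out of the top bit = 1)
Discarding the end carry: 00000001010
Decimal check:
  00101111111 = 256 + 64 + 32 + 16 + 8 + 4 + 2 + 1 = 383
  00101110101 = 256 + 64 + 32 + 16 + 4 + 1 = 373
  383 - 373 = 10, and 00000001010 = 8 + 2 = 10 ✓



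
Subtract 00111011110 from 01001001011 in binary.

Method 1 - Direct subtraction (column by column from the right: bit − bit − borrow-in; if negative, add 2 and borrow 1 from the next column):
borrow: 01111111000
        01001001011
-       00111011110
-------------------
        00001101101

Method 2 - Add two's complement:
Two's complement of 00111011110: invert → 11000100001, add 1 → 11000100010
  01001001011
+ 11000100010
-------------
 100001101101  (end carry out of the top bit = 1)
Discarding the end carry: 00001101101
Decimal check:
  01001001011 = 512 + 64 + 8 + 2 + 1 = 587
  00111011110 = 256 + 128 + 64 + 16 + 8 + 4 + 2 = 478
  587 - 478 = 109, and 00001101101 = 64 + 32 + 8 + 4 + 1 = 109 ✓



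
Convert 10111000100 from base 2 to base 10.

Sum of powers of 2 for each 1-bit:
2^2 + 2^6 + 2^7 + 2^8 + 2^10
= 4 + 64 + 128 + 256 + 1024
= 1476



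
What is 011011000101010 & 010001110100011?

AND: 1 only when both bits are 1
  011011000101010
& 010001110100011
-----------------
  010001000100010
Decimal: 13866 & 9123 = 8738



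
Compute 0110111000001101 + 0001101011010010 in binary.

Add column by column from the right: bit + bit + carry-in; write the sum mod 2, carry 1 when the sum is 2 or 3.
carry:  1111110000000000
        0110111000001101
+       0001101011010010
------------------------
       01000100011011111
(the carry out of the leftmost column, 0, becomes the leading bit)
Decimal check:
  0110111000001101 = 16384 + 8192 + 2048 + 1024 + 512 + 8 + 4 + 1 = 28173
  0001101011010010 = 4096 + 2048 + 512 + 128 + 64 + 16 + 2 = 6866
  28173 + 6866 = 35039, and 01000100011011111 = 32768 + 2048 + 128 + 64 + 16 + 8 + 4 + 2 + 1 = 35039 ✓



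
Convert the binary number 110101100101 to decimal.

Sum of powers of 2 for each 1-bit:
2^0 + 2^2 + 2^5 + 2^6 + 2^8 + 2^10 + 2^11
= 1 + 4 + 32 + 64 + 256 + 1024 + 2048
= 3429



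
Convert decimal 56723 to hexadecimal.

Using repeated division by 16 (digits 10–15 are A–F):
56723 ÷ 16 = 3545 remainder 3
3545 ÷ 16 = 221 remainder 9
221 ÷ 16 = 13 remainder 13 (D)
13 ÷ 16 = 0 remainder 13 (D)
Reading remainders bottom to top: DD93



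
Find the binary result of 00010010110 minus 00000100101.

Method 1 - Direct subtraction (column by column from the right: bit − bit − borrow-in; if negative, add 2 and borrow 1 from the next column):
borrow: 00011000010
        00010010110
-       00000100101
-------------------
        00001110001

Method 2 - Add two's complement:
Two's complement of 00000100101: invert → 11111011010, add 1 → 11111011011
  00010010110
+ 11111011011
-------------
 100001110001  (end carry out of the top bit = 1)
Discarding the end carry: 00001110001
Decimal check:
  00010010110 = 128 + 16 + 4 + 2 = 150
  00000100101 = 32 + 4 + 1 = 37
  150 - 37 = 113, and 00001110001 = 64 + 32 + 16 + 1 = 113 ✓



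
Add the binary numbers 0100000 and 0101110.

Add column by column from the right: bit + bit + carry-in; write the sum mod 2, carry 1 when the sum is 2 or 3.
carry:  1000000
        0100000
+       0101110
---------------
       01001110
(the carry out of the leftmost column, 0, becomes the leading bit)
Decimal check:
  0100000 = 32
  0101110 = 32 + 8 + 4 + 2 = 46
  32 + 46 = 78, and 01001110 = 64 + 8 + 4 + 2 = 78 ✓



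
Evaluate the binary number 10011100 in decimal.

Sum of powers of 2 for each 1-bit:
2^2 + 2^3 + 2^4 + 2^7
= 4 + 8 + 16 + 128
= 156



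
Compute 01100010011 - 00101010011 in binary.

Method 1 - Direct subtraction (column by column from the right: bit − bit − borrow-in; if negative, add 2 and borrow 1 from the next column):
borrow: 01110000000
        01100010011
-       00101010011
-------------------
        00111000000

Method 2 - Add two's complement:
Two's complement of 00101010011: invert → 11010101100, add 1 → 11010101101
  01100010011
+ 11010101101
-------------
 100111000000  (end carry out of the top bit = 1)
Discarding the end carry: 00111000000
Decimal check:
  01100010011 = 512 + 256 + 16 + 2 + 1 = 787
  00101010011 = 256 + 64 + 16 + 2 + 1 = 339
  787 - 339 = 448, and 00111000000 = 256 + 128 + 64 = 448 ✓



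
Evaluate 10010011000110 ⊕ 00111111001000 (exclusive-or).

XOR: 1 when bits differ
  10010011000110
^ 00111111001000
----------------
  10101100001110
Decimal: 9414 ^ 4040 = 11022



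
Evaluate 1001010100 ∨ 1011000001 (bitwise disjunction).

OR: 1 when either bit is 1
  1001010100
| 1011000001
------------
  1011010101
Decimal: 596 | 705 = 725



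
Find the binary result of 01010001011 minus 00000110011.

Method 1 - Direct subtraction (column by column from the right: bit − bit − borrow-in; if negative, add 2 and borrow 1 from the next column):
borrow: 00011100000
        01010001011
-       00000110011
-------------------
        01001011000

Method 2 - Add two's complement:
Two's complement of 00000110011: invert → 11111001100, add 1 → 11111001101
  01010001011
+ 11111001101
-------------
 101001011000  (end carry out of the top bit = 1)
Discarding the end carry: 01001011000
Decimal check:
  01010001011 = 512 + 128 + 8 + 2 + 1 = 651
  00000110011 = 32 + 16 + 2 + 1 = 51
  651 - 51 = 600, and 01001011000 = 512 + 64 + 16 + 8 = 600 ✓



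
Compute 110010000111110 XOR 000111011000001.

XOR: 1 when bits differ
  110010000111110
^ 000111011000001
-----------------
  110101011111111
Decimal: 25662 ^ 3777 = 27391



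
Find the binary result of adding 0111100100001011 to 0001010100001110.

Add column by column from the right: bit + bit + carry-in; write the sum mod 2, carry 1 when the sum is 2 or 3.
carry:  1110001000011100
        0111100100001011
+       0001010100001110
------------------------
       01000111000011001
(the carry out of the leftmost column, 0, becomes the leading bit)
Decimal check:
  0111100100001011 = 16384 + 8192 + 4096 + 2048 + 256 + 8 + 2 + 1 = 30987
  0001010100001110 = 4096 + 1024 + 256 + 8 + 4 + 2 = 5390
  30987 + 5390 = 36377, and 01000111000011001 = 32768 + 2048 + 1024 + 512 + 16 + 8 + 1 = 36377 ✓



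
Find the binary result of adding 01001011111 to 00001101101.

Add column by column from the right: bit + bit + carry-in; write the sum mod 2, carry 1 when the sum is 2 or 3.
carry:  00011111110
        01001011111
+       00001101101
-------------------
       001011001100
(the carry out of the leftmost column, 0, becomes the leading bit)
Decimal check:
  01001011111 = 512 + 64 + 16 + 8 + 4 + 2 + 1 = 607
  00001101101 = 64 + 32 + 8 + 4 + 1 = 109
  607 + 109 = 716, and 001011001100 = 512 + 128 + 64 + 8 + 4 = 716 ✓



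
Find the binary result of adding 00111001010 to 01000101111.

Add column by column from the right: bit + bit + carry-in; write the sum mod 2, carry 1 when the sum is 2 or 3.
carry:  00000011100
        00111001010
+       01000101111
-------------------
       001111111001
(the carry out of the leftmost column, 0, becomes the leading bit)
Decimal check:
  00111001010 = 256 + 128 + 64 + 8 + 2 = 458
  01000101111 = 512 + 32 + 8 + 4 + 2 + 1 = 559
  458 + 559 = 1017, and 001111111001 = 512 + 256 + 128 + 64 + 32 + 16 + 8 + 1 = 1017 ✓



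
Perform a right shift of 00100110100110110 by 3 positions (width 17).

Original: 00100110100110110 (decimal 19766)
Shift right by 3 positions
Drop the 3 low bits; fill with zeros on the left
Result: 00000100110100110 (decimal 2470)
Equivalent: 19766 >> 3 = 19766 ÷ 2^3 = 2470



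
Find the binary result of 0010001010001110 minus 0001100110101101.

Method 1 - Direct subtraction (column by column from the right: bit − bit − borrow-in; if negative, add 2 and borrow 1 from the next column):
borrow: 0011001111000010
        0010001010001110
-       0001100110101101
------------------------
        0000100011100001

Method 2 - Add two's complement:
Two's complement of 0001100110101101: invert → 1110011001010010, add 1 → 1110011001010011
  0010001010001110
+ 1110011001010011
------------------
 10000100011100001  (end carry out of the top bit = 1)
Discarding the end carry: 0000100011100001
Decimal check:
  0010001010001110 = 8192 + 512 + 128 + 8 + 4 + 2 = 8846
  0001100110101101 = 4096 + 2048 + 256 + 128 + 32 + 8 + 4 + 1 = 6573
  8846 - 6573 = 2273, and 0000100011100001 = 2048 + 128 + 64 + 32 + 1 = 2273 ✓



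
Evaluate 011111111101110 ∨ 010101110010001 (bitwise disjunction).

OR: 1 when either bit is 1
  011111111101110
| 010101110010001
-----------------
  011111111111111
Decimal: 16366 | 11153 = 16383



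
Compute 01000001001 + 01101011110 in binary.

Add column by column from the right: bit + bit + carry-in; write the sum mod 2, carry 1 when the sum is 2 or 3.
carry:  10000110000
        01000001001
+       01101011110
-------------------
       010101100111
(the carry out of the leftmost column, 0, becomes the leading bit)
Decimal check:
  01000001001 = 512 + 8 + 1 = 521
  01101011110 = 512 + 256 + 64 + 16 + 8 + 4 + 2 = 862
  521 + 862 = 1383, and 010101100111 = 1024 + 256 + 64 + 32 + 4 + 2 + 1 = 1383 ✓



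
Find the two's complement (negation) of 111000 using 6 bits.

Original (sign bit 1, negative): 111000
Step 1 - Invert all bits: 000111
Step 2 - Add 1: 001000
Verification: 111000 + 001000 = 1000000; discarding the end carry (carry out of the top bit) leaves the 6-bit value 000000, as required for x + (-x)



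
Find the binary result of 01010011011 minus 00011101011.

Method 1 - Direct subtraction (column by column from the right: bit − bit − borrow-in; if negative, add 2 and borrow 1 from the next column):
borrow: 01111000000
        01010011011
-       00011101011
-------------------
        00110110000

Method 2 - Add two's complement:
Two's complement of 00011101011: invert → 11100010100, add 1 → 11100010101
  01010011011
+ 11100010101
-------------
 100110110000  (end carry out of the top bit = 1)
Discarding the end carry: 00110110000
Decimal check:
  01010011011 = 512 + 128 + 16 + 8 + 2 + 1 = 667
  00011101011 = 128 + 64 + 32 + 8 + 2 + 1 = 235
  667 - 235 = 432, and 00110110000 = 256 + 128 + 32 + 16 = 432 ✓



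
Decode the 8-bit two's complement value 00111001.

Binary: 00111001
Sign bit: 0 (non-negative)
Read directly as an unsigned value:
00111001 = 32 + 16 + 8 + 1 = 57
Value: 57



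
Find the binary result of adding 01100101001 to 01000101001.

Add column by column from the right: bit + bit + carry-in; write the sum mod 2, carry 1 when the sum is 2 or 3.
carry:  10001010010
        01100101001
+       01000101001
-------------------
       010101010010
(the carry out of the leftmost column, 0, becomes the leading bit)
Decimal check:
  01100101001 = 512 + 256 + 32 + 8 + 1 = 809
  01000101001 = 512 + 32 + 8 + 1 = 553
  809 + 553 = 1362, and 010101010010 = 1024 + 256 + 64 + 16 + 2 = 1362 ✓



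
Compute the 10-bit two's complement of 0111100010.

Original: 0111100010
Step 1 - Invert all bits: 1000011101
Step 2 - Add 1: 1000011110
Verification: 0111100010 + 1000011110 = 10000000000; discarding the end carry (carry out of the top bit) leaves the 10-bit value 0000000000, as required for x + (-x)



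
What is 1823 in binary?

Using repeated division by 2:
1823 ÷ 2 = 911 remainder 1
911 ÷ 2 = 455 remainder 1
455 ÷ 2 = 227 remainder 1
227 ÷ 2 = 113 remainder 1
113 ÷ 2 = 56 remainder 1
56 ÷ 2 = 28 remainder 0
28 ÷ 2 = 14 remainder 0
14 ÷ 2 = 7 remainder 0
7 ÷ 2 = 3 remainder 1
3 ÷ 2 = 1 remainder 1
1 ÷ 2 = 0 remainder 1
Reading remainders bottom to top: 11100011111



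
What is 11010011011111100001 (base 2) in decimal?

Sum of powers of 2 for each 1-bit:
2^0 + 2^5 + 2^6 + 2^7 + 2^8 + 2^9 + 2^10 + 2^12 + 2^13 + 2^16 + 2^18 + 2^19
= 1 + 32 + 64 + 128 + 256 + 512 + 1024 + 4096 + 8192 + 65536 + 262144 + 524288
= 866273



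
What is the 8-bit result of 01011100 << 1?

Original: 01011100 (decimal 92)
Shift left by 1 position
Append 1 zero on the right
Result: 10111000 (decimal 184)
Equivalent: 92 << 1 = 92 × 2^1 = 184



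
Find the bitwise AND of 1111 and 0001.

AND: 1 only when both bits are 1
  1111
& 0001
------
  0001
Decimal: 15 & 1 = 1



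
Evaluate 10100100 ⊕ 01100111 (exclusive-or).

XOR: 1 when bits differ
  10100100
^ 01100111
----------
  11000011
Decimal: 164 ^ 103 = 195



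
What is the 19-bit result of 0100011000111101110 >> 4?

Original: 0100011000111101110 (decimal 143854)
Shift right by 4 positions
Drop the 4 low bits; fill with zeros on the left
Result: 0000010001100011110 (decimal 8990)
Equivalent: 143854 >> 4 = 143854 ÷ 2^4 = 8990



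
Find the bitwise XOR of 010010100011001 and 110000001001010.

XOR: 1 when bits differ
  010010100011001
^ 110000001001010
-----------------
  100010101010011
Decimal: 9497 ^ 24650 = 17747



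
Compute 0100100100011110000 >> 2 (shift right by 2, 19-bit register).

Original: 0100100100011110000 (decimal 149744)
Shift right by 2 positions
Drop the 2 low bits; fill with zeros on the left
Result: 0001001001000111100 (decimal 37436)
Equivalent: 149744 >> 2 = 149744 ÷ 2^2 = 37436



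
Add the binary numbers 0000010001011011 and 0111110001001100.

Add column by column from the right: bit + bit + carry-in; write the sum mod 2, carry 1 when the sum is 2 or 3.
carry:  1111100010110000
        0000010001011011
+       0111110001001100
------------------------
       01000000010100111
(the carry out of the leftmost column, 0, becomes the leading bit)
Decimal check:
  0000010001011011 = 1024 + 64 + 16 + 8 + 2 + 1 = 1115
  0111110001001100 = 16384 + 8192 + 4096 + 2048 + 1024 + 64 + 8 + 4 = 31820
  1115 + 31820 = 32935, and 01000000010100111 = 32768 + 128 + 32 + 4 + 2 + 1 = 32935 ✓



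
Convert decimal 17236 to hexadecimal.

Using repeated division by 16 (digits 10–15 are A–F):
17236 ÷ 16 = 1077 remainder 4
1077 ÷ 16 = 67 remainder 5
67 ÷ 16 = 4 remainder 3
4 ÷ 16 = 0 remainder 4
Reading remainders bottom to top: 4354



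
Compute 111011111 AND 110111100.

AND: 1 only when both bits are 1
  111011111
& 110111100
-----------
  110011100
Decimal: 479 & 444 = 412



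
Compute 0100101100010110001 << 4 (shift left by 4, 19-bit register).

Original: 0100101100010110001 (decimal 153777)
Shift left by 4 positions
Append 4 zeros on the right and drop the 4 high bits that overflow the 19-bit width
Result: 1011000101100010000 (decimal 363280)
Equivalent: 153777 << 4 = 153777 × 2^4 = 2460432, truncated to 19 bits = 363280



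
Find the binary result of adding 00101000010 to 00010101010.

Add column by column from the right: bit + bit + carry-in; write the sum mod 2, carry 1 when the sum is 2 or 3.
carry:  00000000100
        00101000010
+       00010101010
-------------------
       000111101100
(the carry out of the leftmost column, 0, becomes the leading bit)
Decimal check:
  00101000010 = 256 + 64 + 2 = 322
  00010101010 = 128 + 32 + 8 + 2 = 170
  322 + 170 = 492, and 000111101100 = 256 + 128 + 64 + 32 + 8 + 4 = 492 ✓



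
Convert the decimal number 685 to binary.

Using repeated division by 2:
685 ÷ 2 = 342 remainder 1
342 ÷ 2 = 171 remainder 0
171 ÷ 2 = 85 remainder 1
85 ÷ 2 = 42 remainder 1
42 ÷ 2 = 21 remainder 0
21 ÷ 2 = 10 remainder 1
10 ÷ 2 = 5 remainder 0
5 ÷ 2 = 2 remainder 1
2 ÷ 2 = 1 remainder 0
1 ÷ 2 = 0 remainder 1
Reading remainders bottom to top: 1010101101



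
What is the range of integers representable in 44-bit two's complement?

For 44-bit two's complement:
Minimum: -2^43 = -8796093022208
Maximum: 2^43 - 1 = 8796093022207



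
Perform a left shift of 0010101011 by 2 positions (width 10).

Original: 0010101011 (decimal 171)
Shift left by 2 positions
Append 2 zeros on the right
Result: 1010101100 (decimal 684)
Equivalent: 171 << 2 = 171 × 2^2 = 684



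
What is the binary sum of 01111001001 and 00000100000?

Add column by column from the right: bit + bit + carry-in; write the sum mod 2, carry 1 when the sum is 2 or 3.
carry:  00000000000
        01111001001
+       00000100000
-------------------
       001111101001
(the carry out of the leftmost column, 0, becomes the leading bit)
Decimal check:
  01111001001 = 512 + 256 + 128 + 64 + 8 + 1 = 969
  00000100000 = 32
  969 + 32 = 1001, and 001111101001 = 512 + 256 + 128 + 64 + 32 + 8 + 1 = 1001 ✓



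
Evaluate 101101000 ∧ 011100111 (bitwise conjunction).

AND: 1 only when both bits are 1
  101101000
& 011100111
-----------
  001100000
Decimal: 360 & 231 = 96



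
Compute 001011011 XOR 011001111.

XOR: 1 when bits differ
  001011011
^ 011001111
-----------
  010010100
Decimal: 91 ^ 207 = 148



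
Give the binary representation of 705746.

Using repeated division by 2:
705746 ÷ 2 = 352873 remainder 0
352873 ÷ 2 = 176436 remainder 1
176436 ÷ 2 = 88218 remainder 0
88218 ÷ 2 = 44109 remainder 0
44109 ÷ 2 = 22054 remainder 1
22054 ÷ 2 = 11027 remainder 0
11027 ÷ 2 = 5513 remainder 1
5513 ÷ 2 = 2756 remainder 1
2756 ÷ 2 = 1378 remainder 0
1378 ÷ 2 = 689 remainder 0
689 ÷ 2 = 344 remainder 1
344 ÷ 2 = 172 remainder 0
172 ÷ 2 = 86 remainder 0
86 ÷ 2 = 43 remainder 0
43 ÷ 2 = 21 remainder 1
21 ÷ 2 = 10 remainder 1
10 ÷ 2 = 5 remainder 0
5 ÷ 2 = 2 remainder 1
2 ÷ 2 = 1 remainder 0
1 ÷ 2 = 0 remainder 1
Reading remainders bottom to top: 10101100010011010010



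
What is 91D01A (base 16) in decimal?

Expand by place value (powers of 16):
Digit values: D = 13, A = 10
91D01A = 9 × 16^5 + 1 × 16^4 + 13 × 16^3 + 0 × 16^2 + 1 × 16^1 + 10 × 16^0
= 9 × 1048576 + 1 × 65536 + 13 × 4096 + 0 × 256 + 1 × 16 + 10 × 1
= 9437184 + 65536 + 53248 + 0 + 16 + 10
= 9555994



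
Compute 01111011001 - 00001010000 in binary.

Method 1 - Direct subtraction (column by column from the right: bit − bit − borrow-in; if negative, add 2 and borrow 1 from the next column):
borrow: 00000000000
        01111011001
-       00001010000
-------------------
        01110001001

Method 2 - Add two's complement:
Two's complement of 00001010000: invert → 11110101111, add 1 → 11110110000
  01111011001
+ 11110110000
-------------
 101110001001  (end carry out of the top bit = 1)
Discarding the end carry: 01110001001
Decimal check:
  01111011001 = 512 + 256 + 128 + 64 + 16 + 8 + 1 = 985
  00001010000 = 64 + 16 = 80
  985 - 80 = 905, and 01110001001 = 512 + 256 + 128 + 8 + 1 = 905 ✓



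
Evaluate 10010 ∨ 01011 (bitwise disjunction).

OR: 1 when either bit is 1
  10010
| 01011
-------
  11011
Decimal: 18 | 11 = 27



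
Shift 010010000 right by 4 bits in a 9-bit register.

Original: 010010000 (decimal 144)
Shift right by 4 positions
Drop the 4 low bits; fill with zeros on the left
Result: 000001001 (decimal 9)
Equivalent: 144 >> 4 = 144 ÷ 2^4 = 9



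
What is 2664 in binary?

Using repeated division by 2:
2664 ÷ 2 = 1332 remainder 0
1332 ÷ 2 = 666 remainder 0
666 ÷ 2 = 333 remainder 0
333 ÷ 2 = 166 remainder 1
166 ÷ 2 = 83 remainder 0
83 ÷ 2 = 41 remainder 1
41 ÷ 2 = 20 remainder 1
20 ÷ 2 = 10 remainder 0
10 ÷ 2 = 5 remainder 0
5 ÷ 2 = 2 remainder 1
2 ÷ 2 = 1 remainder 0
1 ÷ 2 = 0 remainder 1
Reading remainders bottom to top: 101001101000



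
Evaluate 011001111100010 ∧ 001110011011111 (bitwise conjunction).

AND: 1 only when both bits are 1
  011001111100010
& 001110011011111
-----------------
  001000011000010
Decimal: 13282 & 7391 = 4290



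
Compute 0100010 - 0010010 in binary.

Method 1 - Direct subtraction (column by column from the right: bit − bit − borrow-in; if negative, add 2 and borrow 1 from the next column):
borrow: 0100000
        0100010
-       0010010
---------------
        0010000

Method 2 - Add two's complement:
Two's complement of 0010010: invert → 1101101, add 1 → 1101110
  0100010
+ 1101110
---------
 10010000  (end carry out of the top bit = 1)
Discarding the end carry: 0010000
Decimal check:
  0100010 = 32 + 2 = 34
  0010010 = 16 + 2 = 18
  34 - 18 = 16, and 0010000 = 16 ✓



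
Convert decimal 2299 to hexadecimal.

Using repeated division by 16 (digits 10–15 are A–F):
2299 ÷ 16 = 143 remainder 11 (B)
143 ÷ 16 = 8 remainder 15 (F)
8 ÷ 16 = 0 remainder 8
Reading remainders bottom to top: 8FB



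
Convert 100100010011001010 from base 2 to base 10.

Sum of powers of 2 for each 1-bit:
2^1 + 2^3 + 2^6 + 2^7 + 2^10 + 2^14 + 2^17
= 2 + 8 + 64 + 128 + 1024 + 16384 + 131072
= 148682



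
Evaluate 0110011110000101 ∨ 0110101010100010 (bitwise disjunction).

OR: 1 when either bit is 1
  0110011110000101
| 0110101010100010
------------------
  0110111110100111
Decimal: 26501 | 27298 = 28583



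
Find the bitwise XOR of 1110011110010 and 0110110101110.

XOR: 1 when bits differ
  1110011110010
^ 0110110101110
---------------
  1000101011100
Decimal: 7410 ^ 3502 = 4444



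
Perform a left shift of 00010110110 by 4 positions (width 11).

Original: 00010110110 (decimal 182)
Shift left by 4 positions
Append 4 zeros on the right and drop the 4 high bits that overflow the 11-bit width
Result: 01101100000 (decimal 864)
Equivalent: 182 << 4 = 182 × 2^4 = 2912, truncated to 11 bits = 864



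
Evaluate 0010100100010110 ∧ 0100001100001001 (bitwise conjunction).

AND: 1 only when both bits are 1
  0010100100010110
& 0100001100001001
------------------
  0000000100000000
Decimal: 10518 & 17161 = 256



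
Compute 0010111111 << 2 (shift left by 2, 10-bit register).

Original: 0010111111 (decimal 191)
Shift left by 2 positions
Append 2 zeros on the right
Result: 1011111100 (decimal 764)
Equivalent: 191 << 2 = 191 × 2^2 = 764



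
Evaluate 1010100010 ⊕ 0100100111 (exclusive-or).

XOR: 1 when bits differ
  1010100010
^ 0100100111
------------
  1110000101
Decimal: 674 ^ 295 = 901



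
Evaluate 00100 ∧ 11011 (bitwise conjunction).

AND: 1 only when both bits are 1
  00100
& 11011
-------
  00000
Decimal: 4 & 27 = 0



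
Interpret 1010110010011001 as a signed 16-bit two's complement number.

Binary: 1010110010011001
Sign bit: 1 (negative)
Invert: 0101001101100110
Add 1:  0101001101100111
Magnitude: 0101001101100111 = 16384 + 4096 + 512 + 256 + 64 + 32 + 4 + 2 + 1 = 21351
Value: -21351



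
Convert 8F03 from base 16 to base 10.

Expand by place value (powers of 16):
Digit values: F = 15
8F03 = 8 × 16^3 + 15 × 16^2 + 0 × 16^1 + 3 × 16^0
= 8 × 4096 + 15 × 256 + 0 × 16 + 3 × 1
= 32768 + 3840 + 0 + 3
= 36611



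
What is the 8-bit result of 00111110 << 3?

Original: 00111110 (decimal 62)
Shift left by 3 positions
Append 3 zeros on the right and drop the 3 high bits that overflow the 8-bit width
Result: 11110000 (decimal 240)
Equivalent: 62 << 3 = 62 × 2^3 = 496, truncated to 8 bits = 240



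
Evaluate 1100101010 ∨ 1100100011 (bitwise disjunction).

OR: 1 when either bit is 1
  1100101010
| 1100100011
------------
  1100101011
Decimal: 810 | 803 = 811



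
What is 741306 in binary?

Using repeated division by 2:
741306 ÷ 2 = 370653 remainder 0
370653 ÷ 2 = 185326 remainder 1
185326 ÷ 2 = 92663 remainder 0
92663 ÷ 2 = 46331 remainder 1
46331 ÷ 2 = 23165 remainder 1
23165 ÷ 2 = 11582 remainder 1
11582 ÷ 2 = 5791 remainder 0
5791 ÷ 2 = 2895 remainder 1
2895 ÷ 2 = 1447 remainder 1
1447 ÷ 2 = 723 remainder 1
723 ÷ 2 = 361 remainder 1
361 ÷ 2 = 180 remainder 1
180 ÷ 2 = 90 remainder 0
90 ÷ 2 = 45 remainder 0
45 ÷ 2 = 22 remainder 1
22 ÷ 2 = 11 remainder 0
11 ÷ 2 = 5 remainder 1
5 ÷ 2 = 2 remainder 1
2 ÷ 2 = 1 remainder 0
1 ÷ 2 = 0 remainder 1
Reading remainders bottom to top: 10110100111110111010



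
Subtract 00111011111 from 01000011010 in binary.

Method 1 - Direct subtraction (column by column from the right: bit − bit − borrow-in; if negative, add 2 and borrow 1 from the next column):
borrow: 01111111110
        01000011010
-       00111011111
-------------------
        00000111011

Method 2 - Add two's complement:
Two's complement of 00111011111: invert → 11000100000, add 1 → 11000100001
  01000011010
+ 11000100001
-------------
 100000111011  (end carry out of the top bit = 1)
Discarding the end carry: 00000111011
Decimal check:
  01000011010 = 512 + 16 + 8 + 2 = 538
  00111011111 = 256 + 128 + 64 + 16 + 8 + 4 + 2 + 1 = 479
  538 - 479 = 59, and 00000111011 = 32 + 16 + 8 + 2 + 1 = 59 ✓



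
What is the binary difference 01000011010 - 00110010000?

Method 1 - Direct subtraction (column by column from the right: bit − bit − borrow-in; if negative, add 2 and borrow 1 from the next column):
borrow: 01100000000
        01000011010
-       00110010000
-------------------
        00010001010

Method 2 - Add two's complement:
Two's complement of 00110010000: invert → 11001101111, add 1 → 11001110000
  01000011010
+ 11001110000
-------------
 100010001010  (end carry out of the top bit = 1)
Discarding the end carry: 00010001010
Decimal check:
  01000011010 = 512 + 16 + 8 + 2 = 538
  00110010000 = 256 + 128 + 16 = 400
  538 - 400 = 138, and 00010001010 = 128 + 8 + 2 = 138 ✓



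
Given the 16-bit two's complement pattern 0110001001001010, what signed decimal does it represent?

Binary: 0110001001001010
Sign bit: 0 (non-negative)
Read directly as an unsigned value:
0110001001001010 = 16384 + 8192 + 512 + 64 + 8 + 2 = 25162
Value: 25162



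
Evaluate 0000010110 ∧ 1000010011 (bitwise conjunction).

AND: 1 only when both bits are 1
  0000010110
& 1000010011
------------
  0000010010
Decimal: 22 & 531 = 18



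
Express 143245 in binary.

Using repeated division by 2:
143245 ÷ 2 = 71622 remainder 1
71622 ÷ 2 = 35811 remainder 0
35811 ÷ 2 = 17905 remainder 1
17905 ÷ 2 = 8952 remainder 1
8952 ÷ 2 = 4476 remainder 0
4476 ÷ 2 = 2238 remainder 0
2238 ÷ 2 = 1119 remainder 0
1119 ÷ 2 = 559 remainder 1
559 ÷ 2 = 279 remainder 1
279 ÷ 2 = 139 remainder 1
139 ÷ 2 = 69 remainder 1
69 ÷ 2 = 34 remainder 1
34 ÷ 2 = 17 remainder 0
17 ÷ 2 = 8 remainder 1
8 ÷ 2 = 4 remainder 0
4 ÷ 2 = 2 remainder 0
2 ÷ 2 = 1 remainder 0
1 ÷ 2 = 0 remainder 1
Reading remainders bottom to top: 100010111110001101



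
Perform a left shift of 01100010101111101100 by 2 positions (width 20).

Original: 01100010101111101100 (decimal 404460)
Shift left by 2 positions
Append 2 zeros on the right and drop the 2 high bits that overflow the 20-bit width
Result: 10001010111110110000 (decimal 569264)
Equivalent: 404460 << 2 = 404460 × 2^2 = 1617840, truncated to 20 bits = 569264



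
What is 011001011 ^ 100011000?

XOR: 1 when bits differ
  011001011
^ 100011000
-----------
  111010011
Decimal: 203 ^ 280 = 467



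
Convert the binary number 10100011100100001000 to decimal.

Sum of powers of 2 for each 1-bit:
2^3 + 2^8 + 2^11 + 2^12 + 2^13 + 2^17 + 2^19
= 8 + 256 + 2048 + 4096 + 8192 + 131072 + 524288
= 669960



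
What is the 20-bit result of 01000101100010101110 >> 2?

Original: 01000101100010101110 (decimal 284846)
Shift right by 2 positions
Drop the 2 low bits; fill with zeros on the left
Result: 00010001011000101011 (decimal 71211)
Equivalent: 284846 >> 2 = 284846 ÷ 2^2 = 71211



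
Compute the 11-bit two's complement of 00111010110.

Original: 00111010110
Step 1 - Invert all bits: 11000101001
Step 2 - Add 1: 11000101010
Verification: 00111010110 + 11000101010 = 100000000000; discarding the end carry (carry out of the top bit) leaves the 11-bit value 00000000000, as required for x + (-x)



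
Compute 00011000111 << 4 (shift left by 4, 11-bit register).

Original: 00011000111 (decimal 199)
Shift left by 4 positions
Append 4 zeros on the right and drop the 4 high bits that overflow the 11-bit width
Result: 10001110000 (decimal 1136)
Equivalent: 199 << 4 = 199 × 2^4 = 3184, truncated to 11 bits = 1136



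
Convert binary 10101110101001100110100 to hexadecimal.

Group into 4-bit nibbles from right:
  0101 = 5
  0111 = 7
  0101 = 5
  0011 = 3
  0011 = 3
  0100 = 4
Result: 575334



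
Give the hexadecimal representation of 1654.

Using repeated division by 16 (digits 10–15 are A–F):
1654 ÷ 16 = 103 remainder 6
103 ÷ 16 = 6 remainder 7
6 ÷ 16 = 0 remainder 6
Reading remainders bottom to top: 676



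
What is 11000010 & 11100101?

AND: 1 only when both bits are 1
  11000010
& 11100101
----------
  11000000
Decimal: 194 & 229 = 192



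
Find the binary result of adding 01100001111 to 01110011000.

Add column by column from the right: bit + bit + carry-in; write the sum mod 2, carry 1 when the sum is 2 or 3.
carry:  11000110000
        01100001111
+       01110011000
-------------------
       011010100111
(the carry out of the leftmost column, 0, becomes the leading bit)
Decimal check:
  01100001111 = 512 + 256 + 8 + 4 + 2 + 1 = 783
  01110011000 = 512 + 256 + 128 + 16 + 8 = 920
  783 + 920 = 1703, and 011010100111 = 1024 + 512 + 128 + 32 + 4 + 2 + 1 = 1703 ✓



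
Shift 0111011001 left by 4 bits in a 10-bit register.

Original: 0111011001 (decimal 473)
Shift left by 4 positions
Append 4 zeros on the right and drop the 4 high bits that overflow the 10-bit width
Result: 0110010000 (decimal 400)
Equivalent: 473 << 4 = 473 × 2^4 = 7568, truncated to 10 bits = 400



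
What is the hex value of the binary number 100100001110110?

Group into 4-bit nibbles from right:
  0100 = 4
  1000 = 8
  0111 = 7
  0110 = 6
Result: 4876



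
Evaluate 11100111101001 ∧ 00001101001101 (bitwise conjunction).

AND: 1 only when both bits are 1
  11100111101001
& 00001101001101
----------------
  00000101001001
Decimal: 14825 & 845 = 329



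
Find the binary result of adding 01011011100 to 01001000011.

Add column by column from the right: bit + bit + carry-in; write the sum mod 2, carry 1 when the sum is 2 or 3.
carry:  10110000000
        01011011100
+       01001000011
-------------------
       010100011111
(the carry out of the leftmost column, 0, becomes the leading bit)
Decimal check:
  01011011100 = 512 + 128 + 64 + 16 + 8 + 4 = 732
  01001000011 = 512 + 64 + 2 + 1 = 579
  732 + 579 = 1311, and 010100011111 = 1024 + 256 + 16 + 8 + 4 + 2 + 1 = 1311 ✓



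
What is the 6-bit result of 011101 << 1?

Original: 011101 (decimal 29)
Shift left by 1 position
Append 1 zero on the right
Result: 111010 (decimal 58)
Equivalent: 29 << 1 = 29 × 2^1 = 58



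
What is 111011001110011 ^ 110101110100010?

XOR: 1 when bits differ
  111011001110011
^ 110101110100010
-----------------
  001110111010001
Decimal: 30323 ^ 27554 = 7633



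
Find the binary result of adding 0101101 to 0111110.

Add column by column from the right: bit + bit + carry-in; write the sum mod 2, carry 1 when the sum is 2 or 3.
carry:  1111000
        0101101
+       0111110
---------------
       01101011
(the carry out of the leftmost column, 0, becomes the leading bit)
Decimal check:
  0101101 = 32 + 8 + 4 + 1 = 45
  0111110 = 32 + 16 + 8 + 4 + 2 = 62
  45 + 62 = 107, and 01101011 = 64 + 32 + 8 + 2 + 1 = 107 ✓



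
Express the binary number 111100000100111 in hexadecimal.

Group into 4-bit nibbles from right:
  0111 = 7
  1000 = 8
  0010 = 2
  0111 = 7
Result: 7827



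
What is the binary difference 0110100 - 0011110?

Method 1 - Direct subtraction (column by column from the right: bit − bit − borrow-in; if negative, add 2 and borrow 1 from the next column):
borrow: 0111100
        0110100
-       0011110
---------------
        0010110

Method 2 - Add two's complement:
Two's complement of 0011110: invert → 1100001, add 1 → 1100010
  0110100
+ 1100010
---------
 10010110  (end carry out of the top bit = 1)
Discarding the end carry: 0010110
Decimal check:
  0110100 = 32 + 16 + 4 = 52
  0011110 = 16 + 8 + 4 + 2 = 30
  52 - 30 = 22, and 0010110 = 16 + 4 + 2 = 22 ✓



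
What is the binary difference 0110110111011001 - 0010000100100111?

Method 1 - Direct subtraction (column by column from the right: bit − bit − borrow-in; if negative, add 2 and borrow 1 from the next column):
borrow: 0000000001001100
        0110110111011001
-       0010000100100111
------------------------
        0100110010110010

Method 2 - Add two's complement:
Two's complement of 0010000100100111: invert → 1101111011011000, add 1 → 1101111011011001
  0110110111011001
+ 1101111011011001
------------------
 10100110010110010  (end carry out of the top bit = 1)
Discarding the end carry: 0100110010110010
Decimal check:
  0110110111011001 = 16384 + 8192 + 2048 + 1024 + 256 + 128 + 64 + 16 + 8 + 1 = 28121
  0010000100100111 = 8192 + 256 + 32 + 4 + 2 + 1 = 8487
  28121 - 8487 = 19634, and 0100110010110010 = 16384 + 2048 + 1024 + 128 + 32 + 16 + 2 = 19634 ✓

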